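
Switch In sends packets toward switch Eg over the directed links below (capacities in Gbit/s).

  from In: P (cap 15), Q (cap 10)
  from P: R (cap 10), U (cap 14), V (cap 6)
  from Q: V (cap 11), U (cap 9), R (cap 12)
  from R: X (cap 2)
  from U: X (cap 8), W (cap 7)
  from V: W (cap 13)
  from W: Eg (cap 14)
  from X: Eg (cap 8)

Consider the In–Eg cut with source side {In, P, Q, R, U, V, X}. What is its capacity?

Edges leaving {In, P, Q, R, U, V, X}: U→W (7), V→W (13), X→Eg (8).
Cut capacity = 7 + 13 + 8 = 28.

28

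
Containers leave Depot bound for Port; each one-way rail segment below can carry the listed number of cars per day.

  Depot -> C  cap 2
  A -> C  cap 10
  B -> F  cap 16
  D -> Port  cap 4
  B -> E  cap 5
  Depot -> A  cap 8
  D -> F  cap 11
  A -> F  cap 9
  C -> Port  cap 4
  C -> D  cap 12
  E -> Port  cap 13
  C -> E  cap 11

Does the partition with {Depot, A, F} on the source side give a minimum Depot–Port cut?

No — its capacity is 12, but the minimum cut has capacity 10.

Given cut capacity: 2 + 10 = 12.
Augment Depot→C→Port: bottleneck 2, flow now 2.
Augment Depot→A→C→Port: bottleneck 2, flow now 4.
Augment Depot→A→C→D→Port: bottleneck 4, flow now 8.
Augment Depot→A→C→E→Port: bottleneck 2, flow now 10.
No augmenting path remains; maximum flow = 10.
In the residual graph, reachable from Depot: {Depot}.
Min-cut edges: Depot→A (8), Depot→C (2); capacity 8 + 2 = 10.
Cut capacity 12 exceeds the max flow 10, so it is not minimum.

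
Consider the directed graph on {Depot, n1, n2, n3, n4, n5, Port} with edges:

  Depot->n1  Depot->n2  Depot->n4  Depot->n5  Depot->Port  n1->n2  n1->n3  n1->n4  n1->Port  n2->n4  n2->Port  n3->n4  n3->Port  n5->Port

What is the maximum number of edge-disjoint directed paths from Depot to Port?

Assign every edge capacity 1; by Menger, the answer equals the max flow.
Path Depot→Port (+1); total 1.
Path Depot→n1→Port (+1); total 2.
Path Depot→n2→Port (+1); total 3.
Path Depot→n5→Port (+1); total 4.
No residual Depot→Port path; max flow = 4.
Certifying cut of size 4: {Depot→Port, Depot→n1, Depot→n2, Depot→n5}.

4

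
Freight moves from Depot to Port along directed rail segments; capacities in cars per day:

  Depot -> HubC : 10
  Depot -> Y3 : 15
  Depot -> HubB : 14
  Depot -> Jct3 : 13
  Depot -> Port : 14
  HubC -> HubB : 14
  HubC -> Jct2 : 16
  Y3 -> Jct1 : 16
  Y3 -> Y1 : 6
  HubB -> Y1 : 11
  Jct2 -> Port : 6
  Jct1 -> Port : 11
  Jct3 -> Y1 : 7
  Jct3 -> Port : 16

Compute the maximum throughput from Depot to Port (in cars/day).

Augment Depot→Port: bottleneck 14, flow now 14.
Augment Depot→Jct3→Port: bottleneck 13, flow now 27.
Augment Depot→HubC→Jct2→Port: bottleneck 6, flow now 33.
Augment Depot→Y3→Jct1→Port: bottleneck 11, flow now 44.
No augmenting path remains; maximum flow = 44.
In the residual graph, reachable from Depot: {Depot, HubC, Y3, HubB, Jct2, Jct1, Y1}.
Min-cut edges: Depot→Jct3 (13), Depot→Port (14), Jct2→Port (6), Jct1→Port (11); capacity 13 + 14 + 6 + 11 = 44.
This cut is saturated, so no flow can exceed 44.

44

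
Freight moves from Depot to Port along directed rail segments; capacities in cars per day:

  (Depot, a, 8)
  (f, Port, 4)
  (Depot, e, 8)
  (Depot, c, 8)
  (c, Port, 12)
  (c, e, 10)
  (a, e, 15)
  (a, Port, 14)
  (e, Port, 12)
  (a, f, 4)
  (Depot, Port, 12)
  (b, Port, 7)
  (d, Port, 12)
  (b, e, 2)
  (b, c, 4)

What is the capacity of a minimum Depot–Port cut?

Augment Depot→Port: bottleneck 12, flow now 12.
Augment Depot→a→Port: bottleneck 8, flow now 20.
Augment Depot→c→Port: bottleneck 8, flow now 28.
Augment Depot→e→Port: bottleneck 8, flow now 36.
No augmenting path remains; maximum flow = 36.
By max-flow min-cut, the minimum cut capacity equals the max flow.
In the residual graph, reachable from Depot: {Depot}.
Min-cut edges: Depot→a (8), Depot→c (8), Depot→e (8), Depot→Port (12); capacity 8 + 8 + 8 + 12 = 36.

36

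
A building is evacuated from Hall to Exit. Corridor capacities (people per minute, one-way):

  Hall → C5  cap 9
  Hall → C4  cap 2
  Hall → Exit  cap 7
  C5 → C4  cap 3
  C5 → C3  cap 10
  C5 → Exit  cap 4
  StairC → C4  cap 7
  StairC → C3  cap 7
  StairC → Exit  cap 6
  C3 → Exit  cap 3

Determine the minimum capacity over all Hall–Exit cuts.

14

Augment Hall→Exit: bottleneck 7, flow now 7.
Augment Hall→C5→Exit: bottleneck 4, flow now 11.
Augment Hall→C5→C3→Exit: bottleneck 3, flow now 14.
No augmenting path remains; maximum flow = 14.
By max-flow min-cut, the minimum cut capacity equals the max flow.
In the residual graph, reachable from Hall: {Hall, C5, C4, C3}.
Min-cut edges: Hall→Exit (7), C5→Exit (4), C3→Exit (3); capacity 7 + 4 + 3 = 14.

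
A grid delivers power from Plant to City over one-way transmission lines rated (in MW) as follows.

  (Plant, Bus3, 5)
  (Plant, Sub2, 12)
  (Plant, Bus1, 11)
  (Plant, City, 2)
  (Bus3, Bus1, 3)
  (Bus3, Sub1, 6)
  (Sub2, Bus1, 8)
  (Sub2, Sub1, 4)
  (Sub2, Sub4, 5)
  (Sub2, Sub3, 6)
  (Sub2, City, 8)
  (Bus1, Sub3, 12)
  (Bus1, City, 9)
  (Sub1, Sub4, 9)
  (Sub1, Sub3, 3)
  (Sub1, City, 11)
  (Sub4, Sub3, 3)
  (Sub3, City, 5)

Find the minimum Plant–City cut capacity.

Augment Plant→City: bottleneck 2, flow now 2.
Augment Plant→Sub2→City: bottleneck 8, flow now 10.
Augment Plant→Bus1→City: bottleneck 9, flow now 19.
Augment Plant→Bus3→Sub1→City: bottleneck 5, flow now 24.
Augment Plant→Sub2→Sub1→City: bottleneck 4, flow now 28.
Augment Plant→Bus1→Sub3→City: bottleneck 2, flow now 30.
No augmenting path remains; maximum flow = 30.
By max-flow min-cut, the minimum cut capacity equals the max flow.
In the residual graph, reachable from Plant: {Plant}.
Min-cut edges: Plant→Bus3 (5), Plant→Sub2 (12), Plant→Bus1 (11), Plant→City (2); capacity 5 + 12 + 11 + 2 = 30.

30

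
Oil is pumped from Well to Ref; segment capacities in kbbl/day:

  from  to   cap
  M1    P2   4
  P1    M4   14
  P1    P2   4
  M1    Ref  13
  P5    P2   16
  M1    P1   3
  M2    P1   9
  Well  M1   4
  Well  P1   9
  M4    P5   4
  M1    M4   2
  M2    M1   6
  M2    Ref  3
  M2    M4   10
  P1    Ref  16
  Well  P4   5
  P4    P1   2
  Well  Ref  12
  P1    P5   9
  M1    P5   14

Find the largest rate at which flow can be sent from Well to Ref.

Augment Well→Ref: bottleneck 12, flow now 12.
Augment Well→M1→Ref: bottleneck 4, flow now 16.
Augment Well→P1→Ref: bottleneck 9, flow now 25.
Augment Well→P4→P1→Ref: bottleneck 2, flow now 27.
No augmenting path remains; maximum flow = 27.
In the residual graph, reachable from Well: {Well, P4}.
Min-cut edges: Well→M1 (4), Well→P1 (9), Well→Ref (12), P4→P1 (2); capacity 4 + 9 + 12 + 2 = 27.
This cut is saturated, so no flow can exceed 27.

27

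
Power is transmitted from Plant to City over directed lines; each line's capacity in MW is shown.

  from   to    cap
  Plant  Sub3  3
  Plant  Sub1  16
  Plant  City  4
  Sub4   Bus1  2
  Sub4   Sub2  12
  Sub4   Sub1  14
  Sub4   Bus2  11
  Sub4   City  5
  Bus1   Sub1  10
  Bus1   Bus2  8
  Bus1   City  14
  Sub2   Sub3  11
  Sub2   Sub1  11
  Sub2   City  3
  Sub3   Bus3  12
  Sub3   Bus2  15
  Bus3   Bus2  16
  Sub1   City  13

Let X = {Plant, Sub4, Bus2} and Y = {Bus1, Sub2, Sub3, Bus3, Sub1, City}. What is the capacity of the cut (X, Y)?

56

Edges leaving {Plant, Sub4, Bus2}: Plant→Sub3 (3), Plant→Sub1 (16), Plant→City (4), Sub4→Bus1 (2), Sub4→Sub2 (12), Sub4→Sub1 (14), Sub4→City (5).
Cut capacity = 3 + 16 + 4 + 2 + 12 + 14 + 5 = 56.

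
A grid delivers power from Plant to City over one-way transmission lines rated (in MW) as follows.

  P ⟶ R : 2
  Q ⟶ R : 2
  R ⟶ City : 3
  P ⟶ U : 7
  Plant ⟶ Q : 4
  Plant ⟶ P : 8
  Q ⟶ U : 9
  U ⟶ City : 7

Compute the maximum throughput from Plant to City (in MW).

10

Augment Plant→P→R→City: bottleneck 2, flow now 2.
Augment Plant→P→U→City: bottleneck 6, flow now 8.
Augment Plant→Q→R→City: bottleneck 1, flow now 9.
Augment Plant→Q→U→City: bottleneck 1, flow now 10.
No augmenting path remains; maximum flow = 10.
In the residual graph, reachable from Plant: {Plant, P, Q, R, U}.
Min-cut edges: R→City (3), U→City (7); capacity 3 + 7 = 10.
This cut is saturated, so no flow can exceed 10.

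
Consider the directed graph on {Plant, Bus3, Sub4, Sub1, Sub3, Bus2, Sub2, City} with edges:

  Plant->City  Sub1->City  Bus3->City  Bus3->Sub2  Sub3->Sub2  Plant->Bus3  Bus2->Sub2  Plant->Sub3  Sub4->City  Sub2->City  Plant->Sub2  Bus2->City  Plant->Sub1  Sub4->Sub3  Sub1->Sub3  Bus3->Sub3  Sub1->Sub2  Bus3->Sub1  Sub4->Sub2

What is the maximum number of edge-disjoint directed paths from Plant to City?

4

Assign every edge capacity 1; by Menger, the answer equals the max flow.
Path Plant→City (+1); total 1.
Path Plant→Bus3→City (+1); total 2.
Path Plant→Sub1→City (+1); total 3.
Path Plant→Sub2→City (+1); total 4.
No residual Plant→City path; max flow = 4.
Certifying cut of size 4: {Plant→Bus3, Plant→City, Plant→Sub1, Sub2→City}.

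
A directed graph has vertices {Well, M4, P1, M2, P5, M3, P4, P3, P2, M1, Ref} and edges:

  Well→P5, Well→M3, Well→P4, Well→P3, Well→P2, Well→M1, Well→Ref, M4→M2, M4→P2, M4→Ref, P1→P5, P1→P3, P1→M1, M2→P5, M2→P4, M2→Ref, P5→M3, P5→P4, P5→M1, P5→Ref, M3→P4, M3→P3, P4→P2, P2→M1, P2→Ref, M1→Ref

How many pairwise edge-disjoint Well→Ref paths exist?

4

Assign every edge capacity 1; by Menger, the answer equals the max flow.
Path Well→Ref (+1); total 1.
Path Well→P5→Ref (+1); total 2.
Path Well→P2→Ref (+1); total 3.
Path Well→M1→Ref (+1); total 4.
No residual Well→Ref path; max flow = 4.
Certifying cut of size 4: {M1→Ref, P2→Ref, Well→P5, Well→Ref}.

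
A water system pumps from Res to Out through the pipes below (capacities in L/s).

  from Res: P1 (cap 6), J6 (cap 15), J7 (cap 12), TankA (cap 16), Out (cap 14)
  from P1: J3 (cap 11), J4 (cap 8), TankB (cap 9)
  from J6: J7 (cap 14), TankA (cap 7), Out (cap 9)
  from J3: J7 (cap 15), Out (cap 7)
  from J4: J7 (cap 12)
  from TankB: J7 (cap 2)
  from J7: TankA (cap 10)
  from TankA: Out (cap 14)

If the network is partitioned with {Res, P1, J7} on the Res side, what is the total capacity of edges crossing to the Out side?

83

Edges leaving {Res, P1, J7}: Res→J6 (15), Res→TankA (16), Res→Out (14), P1→J3 (11), P1→J4 (8), P1→TankB (9), J7→TankA (10).
Cut capacity = 15 + 16 + 14 + 11 + 8 + 9 + 10 = 83.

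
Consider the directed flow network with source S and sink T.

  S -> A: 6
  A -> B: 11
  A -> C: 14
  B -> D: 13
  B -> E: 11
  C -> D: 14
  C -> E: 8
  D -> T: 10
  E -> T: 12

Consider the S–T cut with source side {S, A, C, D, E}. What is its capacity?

33

Edges leaving {S, A, C, D, E}: A→B (11), D→T (10), E→T (12).
Cut capacity = 11 + 10 + 12 = 33.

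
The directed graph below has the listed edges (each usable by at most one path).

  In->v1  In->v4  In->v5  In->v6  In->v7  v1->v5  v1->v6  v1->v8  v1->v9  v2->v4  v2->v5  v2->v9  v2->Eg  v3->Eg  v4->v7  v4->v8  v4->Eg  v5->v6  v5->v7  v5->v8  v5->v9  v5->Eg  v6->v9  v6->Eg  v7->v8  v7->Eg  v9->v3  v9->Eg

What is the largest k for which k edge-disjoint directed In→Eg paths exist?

5

Assign every edge capacity 1; by Menger, the answer equals the max flow.
Path In→v4→Eg (+1); total 1.
Path In→v5→Eg (+1); total 2.
Path In→v6→Eg (+1); total 3.
Path In→v7→Eg (+1); total 4.
Path In→v1→v9→Eg (+1); total 5.
No residual In→Eg path; max flow = 5.
Certifying cut of size 5: {In→v1, In→v4, In→v5, In→v6, In→v7}.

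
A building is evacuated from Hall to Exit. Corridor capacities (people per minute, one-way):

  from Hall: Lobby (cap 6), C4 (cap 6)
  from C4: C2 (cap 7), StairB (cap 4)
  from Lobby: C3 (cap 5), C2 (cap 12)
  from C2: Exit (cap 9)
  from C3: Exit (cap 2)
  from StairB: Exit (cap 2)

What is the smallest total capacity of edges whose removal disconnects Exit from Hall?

Augment Hall→C4→C2→Exit: bottleneck 6, flow now 6.
Augment Hall→Lobby→C2→Exit: bottleneck 3, flow now 9.
Augment Hall→Lobby→C3→Exit: bottleneck 2, flow now 11.
Augment Hall→Lobby→C2→C4→StairB→Exit: bottleneck 1, flow now 12. (uses reverse residual edge)
No augmenting path remains; maximum flow = 12.
By max-flow min-cut, the minimum cut capacity equals the max flow.
In the residual graph, reachable from Hall: {Hall}.
Min-cut edges: Hall→C4 (6), Hall→Lobby (6); capacity 6 + 6 = 12.

12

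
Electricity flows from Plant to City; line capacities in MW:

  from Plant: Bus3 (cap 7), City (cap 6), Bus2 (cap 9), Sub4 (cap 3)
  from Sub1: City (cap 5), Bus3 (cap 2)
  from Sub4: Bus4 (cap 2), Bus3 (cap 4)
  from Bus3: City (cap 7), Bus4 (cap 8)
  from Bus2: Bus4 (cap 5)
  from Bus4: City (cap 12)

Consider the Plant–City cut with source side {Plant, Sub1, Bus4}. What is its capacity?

Edges leaving {Plant, Sub1, Bus4}: Plant→Sub4 (3), Plant→Bus3 (7), Plant→Bus2 (9), Plant→City (6), Sub1→Bus3 (2), Sub1→City (5), Bus4→City (12).
Cut capacity = 3 + 7 + 9 + 6 + 2 + 5 + 12 = 44.

44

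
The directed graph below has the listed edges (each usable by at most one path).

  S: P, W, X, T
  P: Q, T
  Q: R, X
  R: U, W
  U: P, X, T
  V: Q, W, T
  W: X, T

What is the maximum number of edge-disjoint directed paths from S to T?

3

Assign every edge capacity 1; by Menger, the answer equals the max flow.
Path S→T (+1); total 1.
Path S→P→T (+1); total 2.
Path S→W→T (+1); total 3.
No residual S→T path; max flow = 3.
Certifying cut of size 3: {S→P, S→T, S→W}.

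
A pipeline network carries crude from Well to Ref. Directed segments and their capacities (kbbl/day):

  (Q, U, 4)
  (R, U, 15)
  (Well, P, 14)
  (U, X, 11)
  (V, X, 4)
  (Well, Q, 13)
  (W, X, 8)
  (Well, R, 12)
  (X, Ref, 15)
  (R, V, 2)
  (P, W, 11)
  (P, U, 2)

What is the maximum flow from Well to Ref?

15

Augment Well→P→U→X→Ref: bottleneck 2, flow now 2.
Augment Well→P→W→X→Ref: bottleneck 8, flow now 10.
Augment Well→Q→U→X→Ref: bottleneck 4, flow now 14.
Augment Well→R→U→X→Ref: bottleneck 1, flow now 15.
No augmenting path remains; maximum flow = 15.
In the residual graph, reachable from Well: {Well, P, Q, R, U, V, W, X}.
Min-cut edges: X→Ref (15); capacity 15 = 15.
This cut is saturated, so no flow can exceed 15.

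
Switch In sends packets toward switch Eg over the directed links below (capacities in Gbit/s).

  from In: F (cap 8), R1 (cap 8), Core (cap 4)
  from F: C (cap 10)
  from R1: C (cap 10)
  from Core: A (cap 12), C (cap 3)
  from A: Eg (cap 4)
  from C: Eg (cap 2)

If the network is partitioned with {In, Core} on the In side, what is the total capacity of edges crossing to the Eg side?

31

Edges leaving {In, Core}: In→F (8), In→R1 (8), Core→A (12), Core→C (3).
Cut capacity = 8 + 8 + 12 + 3 = 31.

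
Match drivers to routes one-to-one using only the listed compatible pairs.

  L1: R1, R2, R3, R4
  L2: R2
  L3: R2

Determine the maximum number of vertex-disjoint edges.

2

Unit-capacity flow: source→left, listed edges, right→sink; max matching = max flow.
Augmenting path L1→R1 (+1); matched 1.
Augmenting path L2→R2 (+1); matched 2.
No augmenting path remains; maximum matching = 2.
König certificate: {L1, R2} is a vertex cover of size 2 (every listed pair touches it), so no matching can be larger.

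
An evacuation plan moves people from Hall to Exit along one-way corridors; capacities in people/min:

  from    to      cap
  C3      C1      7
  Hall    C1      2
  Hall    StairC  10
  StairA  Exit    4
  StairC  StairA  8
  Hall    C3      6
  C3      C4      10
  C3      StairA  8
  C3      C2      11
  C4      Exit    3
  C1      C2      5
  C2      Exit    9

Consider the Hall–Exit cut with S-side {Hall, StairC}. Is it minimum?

No — its capacity is 16, but the minimum cut has capacity 12.

Given cut capacity: 6 + 2 + 8 = 16.
Augment Hall→C3→C4→Exit: bottleneck 3, flow now 3.
Augment Hall→C3→StairA→Exit: bottleneck 3, flow now 6.
Augment Hall→StairC→StairA→Exit: bottleneck 1, flow now 7.
Augment Hall→C1→C2→Exit: bottleneck 2, flow now 9.
Augment Hall→StairC→StairA→C3→C2→Exit: bottleneck 3, flow now 12. (uses reverse residual edge)
No augmenting path remains; maximum flow = 12.
In the residual graph, reachable from Hall: {Hall, StairC, StairA}.
Min-cut edges: Hall→C3 (6), Hall→C1 (2), StairA→Exit (4); capacity 6 + 2 + 4 = 12.
Cut capacity 16 exceeds the max flow 12, so it is not minimum.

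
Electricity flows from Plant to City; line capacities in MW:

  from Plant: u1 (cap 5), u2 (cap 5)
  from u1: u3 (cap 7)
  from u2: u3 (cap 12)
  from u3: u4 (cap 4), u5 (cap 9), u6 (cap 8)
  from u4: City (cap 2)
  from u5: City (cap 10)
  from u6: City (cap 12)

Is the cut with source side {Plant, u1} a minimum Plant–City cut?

No — its capacity is 12, but the minimum cut has capacity 10.

Given cut capacity: 5 + 7 = 12.
Augment Plant→u1→u3→u4→City: bottleneck 2, flow now 2.
Augment Plant→u1→u3→u5→City: bottleneck 3, flow now 5.
Augment Plant→u2→u3→u5→City: bottleneck 5, flow now 10.
No augmenting path remains; maximum flow = 10.
In the residual graph, reachable from Plant: {Plant}.
Min-cut edges: Plant→u1 (5), Plant→u2 (5); capacity 5 + 5 = 10.
Cut capacity 12 exceeds the max flow 10, so it is not minimum.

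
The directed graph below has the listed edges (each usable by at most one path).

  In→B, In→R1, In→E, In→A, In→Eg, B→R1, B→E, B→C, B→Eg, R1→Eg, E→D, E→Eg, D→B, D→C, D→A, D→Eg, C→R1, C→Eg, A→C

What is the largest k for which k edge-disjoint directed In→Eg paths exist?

5

Assign every edge capacity 1; by Menger, the answer equals the max flow.
Path In→Eg (+1); total 1.
Path In→B→Eg (+1); total 2.
Path In→R1→Eg (+1); total 3.
Path In→E→Eg (+1); total 4.
Path In→A→C→Eg (+1); total 5.
No residual In→Eg path; max flow = 5.
Certifying cut of size 5: {In→A, In→B, In→E, In→Eg, In→R1}.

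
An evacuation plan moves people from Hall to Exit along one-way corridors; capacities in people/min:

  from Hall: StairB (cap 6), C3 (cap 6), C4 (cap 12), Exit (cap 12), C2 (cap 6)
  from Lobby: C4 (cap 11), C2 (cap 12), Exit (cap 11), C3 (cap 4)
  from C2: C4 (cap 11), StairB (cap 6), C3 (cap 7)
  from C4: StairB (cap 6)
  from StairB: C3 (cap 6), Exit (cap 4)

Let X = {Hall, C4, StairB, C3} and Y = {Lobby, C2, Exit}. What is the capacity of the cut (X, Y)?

22

Edges leaving {Hall, C4, StairB, C3}: Hall→C2 (6), Hall→Exit (12), StairB→Exit (4).
Cut capacity = 6 + 12 + 4 = 22.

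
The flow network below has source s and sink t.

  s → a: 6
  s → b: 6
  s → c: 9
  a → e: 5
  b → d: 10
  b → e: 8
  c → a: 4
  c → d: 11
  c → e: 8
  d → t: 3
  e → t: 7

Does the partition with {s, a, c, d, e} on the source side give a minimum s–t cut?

No — its capacity is 16, but the minimum cut has capacity 10.

Given cut capacity: 6 + 3 + 7 = 16.
Augment s→a→e→t: bottleneck 5, flow now 5.
Augment s→b→d→t: bottleneck 3, flow now 8.
Augment s→b→e→t: bottleneck 2, flow now 10.
No augmenting path remains; maximum flow = 10.
In the residual graph, reachable from s: {s, a, b, c, d, e}.
Min-cut edges: d→t (3), e→t (7); capacity 3 + 7 = 10.
Cut capacity 16 exceeds the max flow 10, so it is not minimum.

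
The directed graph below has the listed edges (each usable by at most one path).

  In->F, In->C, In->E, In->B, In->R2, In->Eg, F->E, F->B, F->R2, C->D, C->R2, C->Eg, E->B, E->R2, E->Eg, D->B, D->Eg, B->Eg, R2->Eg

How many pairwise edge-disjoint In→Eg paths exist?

5

Assign every edge capacity 1; by Menger, the answer equals the max flow.
Path In→Eg (+1); total 1.
Path In→C→Eg (+1); total 2.
Path In→E→Eg (+1); total 3.
Path In→B→Eg (+1); total 4.
Path In→R2→Eg (+1); total 5.
No residual In→Eg path; max flow = 5.
Certifying cut of size 5: {B→Eg, E→Eg, In→C, In→Eg, R2→Eg}.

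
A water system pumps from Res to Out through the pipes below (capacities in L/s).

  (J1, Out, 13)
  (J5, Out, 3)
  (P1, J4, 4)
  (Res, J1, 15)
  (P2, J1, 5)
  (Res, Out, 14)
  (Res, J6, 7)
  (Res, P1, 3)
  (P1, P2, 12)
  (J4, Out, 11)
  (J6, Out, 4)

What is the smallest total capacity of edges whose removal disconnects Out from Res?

Augment Res→Out: bottleneck 14, flow now 14.
Augment Res→J6→Out: bottleneck 4, flow now 18.
Augment Res→J1→Out: bottleneck 13, flow now 31.
Augment Res→P1→J4→Out: bottleneck 3, flow now 34.
No augmenting path remains; maximum flow = 34.
By max-flow min-cut, the minimum cut capacity equals the max flow.
In the residual graph, reachable from Res: {Res, J6, J1}.
Min-cut edges: Res→P1 (3), Res→Out (14), J6→Out (4), J1→Out (13); capacity 3 + 14 + 4 + 13 = 34.

34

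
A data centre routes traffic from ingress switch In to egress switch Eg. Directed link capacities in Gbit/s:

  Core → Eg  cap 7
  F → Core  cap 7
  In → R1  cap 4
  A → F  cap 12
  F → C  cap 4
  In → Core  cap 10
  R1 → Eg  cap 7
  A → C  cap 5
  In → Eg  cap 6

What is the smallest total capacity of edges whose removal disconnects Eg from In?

17

Augment In→Eg: bottleneck 6, flow now 6.
Augment In→Core→Eg: bottleneck 7, flow now 13.
Augment In→R1→Eg: bottleneck 4, flow now 17.
No augmenting path remains; maximum flow = 17.
By max-flow min-cut, the minimum cut capacity equals the max flow.
In the residual graph, reachable from In: {In, Core}.
Min-cut edges: In→R1 (4), In→Eg (6), Core→Eg (7); capacity 4 + 6 + 7 = 17.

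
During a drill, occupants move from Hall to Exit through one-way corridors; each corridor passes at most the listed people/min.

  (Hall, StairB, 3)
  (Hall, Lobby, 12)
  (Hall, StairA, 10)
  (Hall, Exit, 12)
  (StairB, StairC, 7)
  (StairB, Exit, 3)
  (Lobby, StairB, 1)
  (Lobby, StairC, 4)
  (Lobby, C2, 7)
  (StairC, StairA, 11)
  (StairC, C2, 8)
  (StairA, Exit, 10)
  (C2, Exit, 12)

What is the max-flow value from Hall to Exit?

Augment Hall→Exit: bottleneck 12, flow now 12.
Augment Hall→StairB→Exit: bottleneck 3, flow now 15.
Augment Hall→StairA→Exit: bottleneck 10, flow now 25.
Augment Hall→Lobby→C2→Exit: bottleneck 7, flow now 32.
Augment Hall→Lobby→StairC→C2→Exit: bottleneck 4, flow now 36.
Augment Hall→Lobby→StairB→StairC→C2→Exit: bottleneck 1, flow now 37.
No augmenting path remains; maximum flow = 37.
In the residual graph, reachable from Hall: {Hall}.
Min-cut edges: Hall→StairB (3), Hall→Lobby (12), Hall→StairA (10), Hall→Exit (12); capacity 3 + 12 + 10 + 12 = 37.
This cut is saturated, so no flow can exceed 37.

37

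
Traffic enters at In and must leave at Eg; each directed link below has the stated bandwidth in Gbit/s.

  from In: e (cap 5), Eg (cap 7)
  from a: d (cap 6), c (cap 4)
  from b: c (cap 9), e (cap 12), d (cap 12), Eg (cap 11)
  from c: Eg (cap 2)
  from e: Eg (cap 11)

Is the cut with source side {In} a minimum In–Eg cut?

Given cut capacity: 5 + 7 = 12.
Augment In→Eg: bottleneck 7, flow now 7.
Augment In→e→Eg: bottleneck 5, flow now 12.
No augmenting path remains; maximum flow = 12.
Cut capacity 12 equals the max flow, so it is a minimum cut.

Yes — it is a minimum cut (capacity 12).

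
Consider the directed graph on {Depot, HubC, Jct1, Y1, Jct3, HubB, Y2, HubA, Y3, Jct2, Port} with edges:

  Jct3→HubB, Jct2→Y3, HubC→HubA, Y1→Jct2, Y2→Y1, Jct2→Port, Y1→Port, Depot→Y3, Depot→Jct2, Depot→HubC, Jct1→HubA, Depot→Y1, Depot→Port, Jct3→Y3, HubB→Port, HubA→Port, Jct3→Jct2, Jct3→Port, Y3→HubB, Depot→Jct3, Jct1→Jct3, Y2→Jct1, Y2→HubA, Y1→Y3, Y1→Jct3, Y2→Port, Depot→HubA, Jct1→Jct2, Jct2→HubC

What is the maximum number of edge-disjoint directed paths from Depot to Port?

Assign every edge capacity 1; by Menger, the answer equals the max flow.
Path Depot→Port (+1); total 1.
Path Depot→Y1→Port (+1); total 2.
Path Depot→Jct3→Port (+1); total 3.
Path Depot→HubA→Port (+1); total 4.
Path Depot→Jct2→Port (+1); total 5.
Path Depot→Y3→HubB→Port (+1); total 6.
No residual Depot→Port path; max flow = 6.
Certifying cut of size 6: {Depot→Jct2, Depot→Jct3, Depot→Port, Depot→Y1, Depot→Y3, HubA→Port}.

6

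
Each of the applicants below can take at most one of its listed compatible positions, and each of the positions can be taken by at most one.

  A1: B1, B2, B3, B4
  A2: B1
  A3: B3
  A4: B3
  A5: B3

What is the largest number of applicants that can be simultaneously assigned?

Unit-capacity flow: source→left, listed edges, right→sink; max matching = max flow.
Augmenting path A1→B1 (+1); matched 1.
Augmenting path A3→B3 (+1); matched 2.
Augmenting path A2→B1→A1→B2 (+1); matched 3.
No augmenting path remains; maximum matching = 3.
König certificate: {A1, A2, B3} is a vertex cover of size 3 (every listed pair touches it), so no matching can be larger.

3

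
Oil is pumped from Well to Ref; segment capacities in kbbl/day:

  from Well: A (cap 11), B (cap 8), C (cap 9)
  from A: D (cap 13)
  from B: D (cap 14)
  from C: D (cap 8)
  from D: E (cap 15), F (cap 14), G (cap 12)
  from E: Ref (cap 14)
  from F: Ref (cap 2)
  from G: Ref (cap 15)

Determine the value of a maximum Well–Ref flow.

Augment Well→A→D→E→Ref: bottleneck 11, flow now 11.
Augment Well→B→D→E→Ref: bottleneck 3, flow now 14.
Augment Well→B→D→F→Ref: bottleneck 2, flow now 16.
Augment Well→B→D→G→Ref: bottleneck 3, flow now 19.
Augment Well→C→D→G→Ref: bottleneck 8, flow now 27.
No augmenting path remains; maximum flow = 27.
In the residual graph, reachable from Well: {Well, C}.
Min-cut edges: Well→A (11), Well→B (8), C→D (8); capacity 11 + 8 + 8 = 27.
This cut is saturated, so no flow can exceed 27.

27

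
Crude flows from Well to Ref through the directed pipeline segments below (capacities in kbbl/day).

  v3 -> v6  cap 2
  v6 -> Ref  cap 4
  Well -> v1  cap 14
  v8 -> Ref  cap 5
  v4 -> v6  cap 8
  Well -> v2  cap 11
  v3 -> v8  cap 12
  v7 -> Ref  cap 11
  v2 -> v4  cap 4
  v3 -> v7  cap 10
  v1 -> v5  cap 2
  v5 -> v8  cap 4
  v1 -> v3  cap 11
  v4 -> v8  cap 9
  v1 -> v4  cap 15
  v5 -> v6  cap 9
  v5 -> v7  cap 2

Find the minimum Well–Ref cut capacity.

18

Augment Well→v1→v3→v6→Ref: bottleneck 2, flow now 2.
Augment Well→v1→v3→v7→Ref: bottleneck 9, flow now 11.
Augment Well→v1→v4→v6→Ref: bottleneck 2, flow now 13.
Augment Well→v1→v4→v8→Ref: bottleneck 1, flow now 14.
Augment Well→v2→v4→v8→Ref: bottleneck 4, flow now 18.
No augmenting path remains; maximum flow = 18.
By max-flow min-cut, the minimum cut capacity equals the max flow.
In the residual graph, reachable from Well: {Well, v2}.
Min-cut edges: Well→v1 (14), v2→v4 (4); capacity 14 + 4 = 18.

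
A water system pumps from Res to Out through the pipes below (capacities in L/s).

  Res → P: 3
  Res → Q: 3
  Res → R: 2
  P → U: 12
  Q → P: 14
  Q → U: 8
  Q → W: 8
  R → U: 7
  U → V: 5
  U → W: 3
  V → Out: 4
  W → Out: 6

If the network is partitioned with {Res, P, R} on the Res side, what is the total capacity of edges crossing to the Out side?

Edges leaving {Res, P, R}: Res→Q (3), P→U (12), R→U (7).
Cut capacity = 3 + 12 + 7 = 22.

22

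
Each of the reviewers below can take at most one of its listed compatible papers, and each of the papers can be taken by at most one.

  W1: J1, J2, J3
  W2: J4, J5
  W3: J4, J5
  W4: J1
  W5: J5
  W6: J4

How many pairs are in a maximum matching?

Unit-capacity flow: source→left, listed edges, right→sink; max matching = max flow.
Augmenting path W1→J1 (+1); matched 1.
Augmenting path W2→J4 (+1); matched 2.
Augmenting path W3→J5 (+1); matched 3.
Augmenting path W4→J1→W1→J2 (+1); matched 4.
No augmenting path remains; maximum matching = 4.
König certificate: {W1, W4, J4, J5} is a vertex cover of size 4 (every listed pair touches it), so no matching can be larger.

4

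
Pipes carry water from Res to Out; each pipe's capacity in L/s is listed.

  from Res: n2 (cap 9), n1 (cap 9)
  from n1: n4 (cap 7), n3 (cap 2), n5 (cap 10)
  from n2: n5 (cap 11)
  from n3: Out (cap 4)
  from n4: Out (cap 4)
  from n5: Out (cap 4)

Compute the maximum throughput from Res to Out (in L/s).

10

Augment Res→n1→n3→Out: bottleneck 2, flow now 2.
Augment Res→n1→n4→Out: bottleneck 4, flow now 6.
Augment Res→n1→n5→Out: bottleneck 3, flow now 9.
Augment Res→n2→n5→Out: bottleneck 1, flow now 10.
No augmenting path remains; maximum flow = 10.
In the residual graph, reachable from Res: {Res, n1, n2, n4, n5}.
Min-cut edges: n1→n3 (2), n4→Out (4), n5→Out (4); capacity 2 + 4 + 4 = 10.
This cut is saturated, so no flow can exceed 10.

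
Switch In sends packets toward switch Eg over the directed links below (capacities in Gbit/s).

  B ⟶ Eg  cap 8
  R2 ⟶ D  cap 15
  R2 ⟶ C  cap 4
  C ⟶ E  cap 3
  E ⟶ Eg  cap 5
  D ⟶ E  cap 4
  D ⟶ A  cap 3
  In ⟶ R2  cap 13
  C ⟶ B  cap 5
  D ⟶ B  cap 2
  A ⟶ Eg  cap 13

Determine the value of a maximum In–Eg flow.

13

Augment In→R2→C→B→Eg: bottleneck 4, flow now 4.
Augment In→R2→D→B→Eg: bottleneck 2, flow now 6.
Augment In→R2→D→A→Eg: bottleneck 3, flow now 9.
Augment In→R2→D→E→Eg: bottleneck 4, flow now 13.
No augmenting path remains; maximum flow = 13.
In the residual graph, reachable from In: {In}.
Min-cut edges: In→R2 (13); capacity 13 = 13.
This cut is saturated, so no flow can exceed 13.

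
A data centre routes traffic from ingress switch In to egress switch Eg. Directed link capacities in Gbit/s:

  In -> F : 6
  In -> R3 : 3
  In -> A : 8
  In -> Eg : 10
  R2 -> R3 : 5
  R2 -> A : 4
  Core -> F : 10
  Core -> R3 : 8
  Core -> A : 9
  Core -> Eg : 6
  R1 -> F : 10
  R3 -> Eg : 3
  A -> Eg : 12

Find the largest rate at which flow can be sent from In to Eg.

21

Augment In→Eg: bottleneck 10, flow now 10.
Augment In→R3→Eg: bottleneck 3, flow now 13.
Augment In→A→Eg: bottleneck 8, flow now 21.
No augmenting path remains; maximum flow = 21.
In the residual graph, reachable from In: {In, F}.
Min-cut edges: In→R3 (3), In→A (8), In→Eg (10); capacity 3 + 8 + 10 = 21.
This cut is saturated, so no flow can exceed 21.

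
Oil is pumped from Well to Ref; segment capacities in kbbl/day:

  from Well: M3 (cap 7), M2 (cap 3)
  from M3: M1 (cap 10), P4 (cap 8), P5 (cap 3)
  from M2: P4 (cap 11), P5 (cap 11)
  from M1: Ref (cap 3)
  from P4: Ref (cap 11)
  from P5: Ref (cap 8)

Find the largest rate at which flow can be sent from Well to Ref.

Augment Well→M3→M1→Ref: bottleneck 3, flow now 3.
Augment Well→M3→P4→Ref: bottleneck 4, flow now 7.
Augment Well→M2→P4→Ref: bottleneck 3, flow now 10.
No augmenting path remains; maximum flow = 10.
In the residual graph, reachable from Well: {Well}.
Min-cut edges: Well→M3 (7), Well→M2 (3); capacity 7 + 3 = 10.
This cut is saturated, so no flow can exceed 10.

10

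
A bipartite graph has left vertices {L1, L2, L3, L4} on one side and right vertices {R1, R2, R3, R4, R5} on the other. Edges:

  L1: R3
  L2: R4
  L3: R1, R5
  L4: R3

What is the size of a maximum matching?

3

Unit-capacity flow: source→left, listed edges, right→sink; max matching = max flow.
Augmenting path L1→R3 (+1); matched 1.
Augmenting path L2→R4 (+1); matched 2.
Augmenting path L3→R1 (+1); matched 3.
No augmenting path remains; maximum matching = 3.
König certificate: {L2, L3, R3} is a vertex cover of size 3 (every listed pair touches it), so no matching can be larger.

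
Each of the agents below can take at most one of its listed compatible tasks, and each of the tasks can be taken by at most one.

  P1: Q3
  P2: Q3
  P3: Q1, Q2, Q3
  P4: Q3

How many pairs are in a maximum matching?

Unit-capacity flow: source→left, listed edges, right→sink; max matching = max flow.
Augmenting path P1→Q3 (+1); matched 1.
Augmenting path P3→Q1 (+1); matched 2.
No augmenting path remains; maximum matching = 2.
König certificate: {P3, Q3} is a vertex cover of size 2 (every listed pair touches it), so no matching can be larger.

2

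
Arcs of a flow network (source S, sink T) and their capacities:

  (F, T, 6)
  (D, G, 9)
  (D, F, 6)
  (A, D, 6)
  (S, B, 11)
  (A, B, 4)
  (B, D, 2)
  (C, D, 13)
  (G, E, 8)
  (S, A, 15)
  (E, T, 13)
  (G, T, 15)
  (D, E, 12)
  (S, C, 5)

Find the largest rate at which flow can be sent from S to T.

Augment S→A→D→E→T: bottleneck 6, flow now 6.
Augment S→B→D→E→T: bottleneck 2, flow now 8.
Augment S→C→D→E→T: bottleneck 4, flow now 12.
Augment S→C→D→F→T: bottleneck 1, flow now 13.
No augmenting path remains; maximum flow = 13.
In the residual graph, reachable from S: {S, A, B}.
Min-cut edges: S→C (5), A→D (6), B→D (2); capacity 5 + 6 + 2 = 13.
This cut is saturated, so no flow can exceed 13.

13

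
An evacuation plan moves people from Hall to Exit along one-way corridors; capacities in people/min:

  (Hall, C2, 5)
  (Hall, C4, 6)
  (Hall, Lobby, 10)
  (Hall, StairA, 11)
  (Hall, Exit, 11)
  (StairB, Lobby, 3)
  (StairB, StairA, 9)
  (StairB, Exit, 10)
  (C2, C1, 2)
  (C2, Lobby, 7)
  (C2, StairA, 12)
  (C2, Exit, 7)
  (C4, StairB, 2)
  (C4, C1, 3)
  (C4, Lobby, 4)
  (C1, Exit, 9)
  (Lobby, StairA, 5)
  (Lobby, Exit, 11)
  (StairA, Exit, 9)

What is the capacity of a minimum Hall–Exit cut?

41

Augment Hall→Exit: bottleneck 11, flow now 11.
Augment Hall→C2→Exit: bottleneck 5, flow now 16.
Augment Hall→Lobby→Exit: bottleneck 10, flow now 26.
Augment Hall→StairA→Exit: bottleneck 9, flow now 35.
Augment Hall→C4→StairB→Exit: bottleneck 2, flow now 37.
Augment Hall→C4→C1→Exit: bottleneck 3, flow now 40.
Augment Hall→C4→Lobby→Exit: bottleneck 1, flow now 41.
No augmenting path remains; maximum flow = 41.
By max-flow min-cut, the minimum cut capacity equals the max flow.
In the residual graph, reachable from Hall: {Hall, StairA}.
Min-cut edges: Hall→C2 (5), Hall→C4 (6), Hall→Lobby (10), Hall→Exit (11), StairA→Exit (9); capacity 5 + 6 + 10 + 11 + 9 = 41.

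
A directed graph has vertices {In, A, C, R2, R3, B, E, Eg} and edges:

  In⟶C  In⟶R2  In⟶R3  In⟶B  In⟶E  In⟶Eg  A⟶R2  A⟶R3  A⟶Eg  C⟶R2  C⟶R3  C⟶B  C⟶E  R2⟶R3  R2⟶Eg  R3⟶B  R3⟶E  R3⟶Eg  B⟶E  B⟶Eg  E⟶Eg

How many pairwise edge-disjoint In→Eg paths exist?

5

Assign every edge capacity 1; by Menger, the answer equals the max flow.
Path In→Eg (+1); total 1.
Path In→R2→Eg (+1); total 2.
Path In→R3→Eg (+1); total 3.
Path In→B→Eg (+1); total 4.
Path In→E→Eg (+1); total 5.
No residual In→Eg path; max flow = 5.
Certifying cut of size 5: {B→Eg, E→Eg, In→Eg, R2→Eg, R3→Eg}.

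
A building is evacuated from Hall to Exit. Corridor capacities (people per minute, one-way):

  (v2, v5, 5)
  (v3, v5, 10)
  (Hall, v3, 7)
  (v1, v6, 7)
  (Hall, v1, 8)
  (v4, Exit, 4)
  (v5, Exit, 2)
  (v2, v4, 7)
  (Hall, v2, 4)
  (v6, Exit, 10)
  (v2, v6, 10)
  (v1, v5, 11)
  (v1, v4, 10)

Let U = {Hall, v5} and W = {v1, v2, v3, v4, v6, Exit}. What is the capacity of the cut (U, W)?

21

Edges leaving {Hall, v5}: Hall→v1 (8), Hall→v2 (4), Hall→v3 (7), v5→Exit (2).
Cut capacity = 8 + 4 + 7 + 2 = 21.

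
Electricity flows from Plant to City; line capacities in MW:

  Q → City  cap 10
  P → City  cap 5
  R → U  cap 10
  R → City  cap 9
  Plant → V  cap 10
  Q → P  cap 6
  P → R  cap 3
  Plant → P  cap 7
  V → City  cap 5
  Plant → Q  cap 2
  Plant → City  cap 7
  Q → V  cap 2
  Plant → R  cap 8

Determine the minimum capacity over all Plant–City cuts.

Augment Plant→City: bottleneck 7, flow now 7.
Augment Plant→P→City: bottleneck 5, flow now 12.
Augment Plant→Q→City: bottleneck 2, flow now 14.
Augment Plant→R→City: bottleneck 8, flow now 22.
Augment Plant→V→City: bottleneck 5, flow now 27.
Augment Plant→P→R→City: bottleneck 1, flow now 28.
No augmenting path remains; maximum flow = 28.
By max-flow min-cut, the minimum cut capacity equals the max flow.
In the residual graph, reachable from Plant: {Plant, P, R, U, V}.
Min-cut edges: Plant→Q (2), Plant→City (7), P→City (5), R→City (9), V→City (5); capacity 2 + 7 + 5 + 9 + 5 = 28.

28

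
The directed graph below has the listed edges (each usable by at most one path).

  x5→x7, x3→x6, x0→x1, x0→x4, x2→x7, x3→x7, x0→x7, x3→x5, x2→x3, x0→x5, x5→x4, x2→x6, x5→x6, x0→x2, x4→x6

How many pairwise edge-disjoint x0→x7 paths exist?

3

Assign every edge capacity 1; by Menger, the answer equals the max flow.
Path x0→x7 (+1); total 1.
Path x0→x2→x7 (+1); total 2.
Path x0→x5→x7 (+1); total 3.
No residual x0→x7 path; max flow = 3.
Certifying cut of size 3: {x0→x2, x0→x5, x0→x7}.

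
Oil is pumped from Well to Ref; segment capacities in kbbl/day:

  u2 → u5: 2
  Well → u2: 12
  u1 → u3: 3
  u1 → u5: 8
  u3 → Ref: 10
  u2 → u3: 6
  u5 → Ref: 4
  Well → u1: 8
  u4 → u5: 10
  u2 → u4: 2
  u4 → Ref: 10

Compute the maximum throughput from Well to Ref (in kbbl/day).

15

Augment Well→u1→u3→Ref: bottleneck 3, flow now 3.
Augment Well→u1→u5→Ref: bottleneck 4, flow now 7.
Augment Well→u2→u3→Ref: bottleneck 6, flow now 13.
Augment Well→u2→u4→Ref: bottleneck 2, flow now 15.
No augmenting path remains; maximum flow = 15.
In the residual graph, reachable from Well: {Well, u1, u2, u5}.
Min-cut edges: u1→u3 (3), u2→u3 (6), u2→u4 (2), u5→Ref (4); capacity 3 + 6 + 2 + 4 = 15.
This cut is saturated, so no flow can exceed 15.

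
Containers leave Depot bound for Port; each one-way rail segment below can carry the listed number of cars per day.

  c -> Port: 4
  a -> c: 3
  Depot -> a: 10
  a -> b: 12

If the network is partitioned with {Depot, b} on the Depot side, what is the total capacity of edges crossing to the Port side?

Edges leaving {Depot, b}: Depot→a (10).
Cut capacity = 10 = 10.

10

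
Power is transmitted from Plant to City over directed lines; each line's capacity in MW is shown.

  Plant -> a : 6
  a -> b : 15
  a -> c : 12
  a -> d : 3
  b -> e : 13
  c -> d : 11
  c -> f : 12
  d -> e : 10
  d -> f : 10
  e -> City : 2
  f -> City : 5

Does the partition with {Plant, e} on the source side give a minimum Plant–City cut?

Given cut capacity: 6 + 2 = 8.
Augment Plant→a→b→e→City: bottleneck 2, flow now 2.
Augment Plant→a→c→f→City: bottleneck 4, flow now 6.
No augmenting path remains; maximum flow = 6.
In the residual graph, reachable from Plant: {Plant}.
Min-cut edges: Plant→a (6); capacity 6 = 6.
Cut capacity 8 exceeds the max flow 6, so it is not minimum.

No — its capacity is 8, but the minimum cut has capacity 6.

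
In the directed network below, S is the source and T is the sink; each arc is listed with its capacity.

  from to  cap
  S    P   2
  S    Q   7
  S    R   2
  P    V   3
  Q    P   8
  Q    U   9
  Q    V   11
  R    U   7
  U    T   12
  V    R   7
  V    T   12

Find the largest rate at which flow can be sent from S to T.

11

Augment S→P→V→T: bottleneck 2, flow now 2.
Augment S→Q→U→T: bottleneck 7, flow now 9.
Augment S→R→U→T: bottleneck 2, flow now 11.
No augmenting path remains; maximum flow = 11.
In the residual graph, reachable from S: {S}.
Min-cut edges: S→P (2), S→Q (7), S→R (2); capacity 2 + 7 + 2 = 11.
This cut is saturated, so no flow can exceed 11.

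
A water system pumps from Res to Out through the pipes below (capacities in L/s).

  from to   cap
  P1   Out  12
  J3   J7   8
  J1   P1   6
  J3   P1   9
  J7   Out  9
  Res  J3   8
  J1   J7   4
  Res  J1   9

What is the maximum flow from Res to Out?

17

Augment Res→J3→P1→Out: bottleneck 8, flow now 8.
Augment Res→J1→P1→Out: bottleneck 4, flow now 12.
Augment Res→J1→J7→Out: bottleneck 4, flow now 16.
Augment Res→J1→P1→J3→J7→Out: bottleneck 1, flow now 17. (uses reverse residual edge)
No augmenting path remains; maximum flow = 17.
In the residual graph, reachable from Res: {Res}.
Min-cut edges: Res→J3 (8), Res→J1 (9); capacity 8 + 9 = 17.
This cut is saturated, so no flow can exceed 17.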